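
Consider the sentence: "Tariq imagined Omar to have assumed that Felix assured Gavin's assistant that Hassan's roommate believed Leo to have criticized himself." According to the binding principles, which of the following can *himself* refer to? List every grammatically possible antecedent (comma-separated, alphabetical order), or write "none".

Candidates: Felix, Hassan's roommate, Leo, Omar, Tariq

Leo

*himself* is a reflexive; Principle A requires it to be bound within its binding domain — the clause headed by 'criticized'.
— Felix: subject of the clause headed by 'assured'; c-commands the reflexive but lies outside its binding domain — cannot bind it (Principle A).
— Hassan's roommate: subject of the clause headed by 'believed'; c-commands the reflexive but lies outside its binding domain — cannot bind it (Principle A).
— Leo: subject of the clause headed by 'criticized'; c-commands the reflexive within its binding domain — allowed (Principle A).
— Omar: subject of the clause headed by 'assumed'; c-commands the reflexive but lies outside its binding domain — cannot bind it (Principle A).
— Tariq: subject of the matrix clause; c-commands the reflexive but lies outside its binding domain — cannot bind it (Principle A).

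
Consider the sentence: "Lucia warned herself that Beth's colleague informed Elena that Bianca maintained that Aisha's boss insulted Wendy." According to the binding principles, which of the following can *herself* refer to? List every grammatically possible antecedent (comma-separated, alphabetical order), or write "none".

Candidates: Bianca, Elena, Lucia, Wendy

Lucia

*herself* is a reflexive; Principle A requires it to be bound within its binding domain — the matrix clause.
— Bianca: subject of the clause headed by 'maintained'; does not c-command the reflexive — cannot bind it (Principle A).
— Elena: object of the clause headed by 'informed'; does not c-command the reflexive — cannot bind it (Principle A).
— Lucia: subject of the matrix clause; c-commands the reflexive within its binding domain — allowed (Principle A).
— Wendy: object of the clause headed by 'insulted'; does not c-command the reflexive — cannot bind it (Principle A).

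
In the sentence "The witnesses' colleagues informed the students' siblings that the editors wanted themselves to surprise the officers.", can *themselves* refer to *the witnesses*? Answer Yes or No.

No

*themselves* is a reflexive; Principle A requires it to be bound within its binding domain — the clause headed by 'wanted'.
— the witnesses: possessor inside the subject DP of the matrix clause; does not c-command the reflexive — cannot bind it (Principle A).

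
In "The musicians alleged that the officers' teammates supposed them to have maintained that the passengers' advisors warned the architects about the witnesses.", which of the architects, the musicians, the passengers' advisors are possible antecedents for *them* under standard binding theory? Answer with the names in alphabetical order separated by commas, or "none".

*them* is a pronoun; Principle B requires it to be free in its binding domain — the clause headed by 'supposed'.
— the architects: object of the clause headed by 'warned'; is c-commanded by the pronoun; coreference would bind this R-expression — blocked (Principle C).
— the musicians: subject of the matrix clause; c-commands the pronoun but lies outside its binding domain — allowed.
— the passengers' advisors: subject of the clause headed by 'warned'; is c-commanded by the pronoun; coreference would bind this R-expression — blocked (Principle C).

the musicians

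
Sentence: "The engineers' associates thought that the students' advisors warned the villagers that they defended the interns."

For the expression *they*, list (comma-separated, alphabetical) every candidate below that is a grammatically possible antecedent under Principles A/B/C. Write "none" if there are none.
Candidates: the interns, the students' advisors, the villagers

the students' advisors, the villagers

*they* is a pronoun; Principle B requires it to be free in its binding domain — the clause headed by 'defended'.
— the interns: object of the clause headed by 'defended'; is c-commanded by the pronoun; coreference would bind this R-expression — blocked (Principle C).
— the students' advisors: subject of the clause headed by 'warned'; c-commands the pronoun but lies outside its binding domain — allowed.
— the villagers: object of the clause headed by 'warned'; c-commands the pronoun but lies outside its binding domain — allowed.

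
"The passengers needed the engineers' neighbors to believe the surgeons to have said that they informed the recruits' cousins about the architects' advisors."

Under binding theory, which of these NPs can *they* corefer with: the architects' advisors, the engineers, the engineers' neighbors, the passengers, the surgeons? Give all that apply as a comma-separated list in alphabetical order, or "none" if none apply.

the engineers, the engineers' neighbors, the passengers, the surgeons

*they* is a pronoun; Principle B requires it to be free in its binding domain — the clause headed by 'informed'.
— the architects' advisors: second object of the clause headed by 'informed'; is c-commanded by the pronoun; coreference would bind this R-expression — blocked (Principle C).
— the engineers: possessor inside the subject DP of the clause headed by 'believe'; does not c-command the pronoun — Principle B does not apply; allowed.
— the engineers' neighbors: subject of the clause headed by 'believe'; c-commands the pronoun but lies outside its binding domain — allowed.
— the passengers: subject of the matrix clause; c-commands the pronoun but lies outside its binding domain — allowed.
— the surgeons: subject of the clause headed by 'said'; c-commands the pronoun but lies outside its binding domain — allowed.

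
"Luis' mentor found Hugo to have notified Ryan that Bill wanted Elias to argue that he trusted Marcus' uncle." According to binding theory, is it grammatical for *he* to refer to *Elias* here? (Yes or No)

Yes

*Elias* is an R-expression; Principle C requires it to be free (not bound by any c-commanding expression).
— he: subject of the clause headed by 'trusted'; the pronoun does not c-command the R-expression — coreference allowed.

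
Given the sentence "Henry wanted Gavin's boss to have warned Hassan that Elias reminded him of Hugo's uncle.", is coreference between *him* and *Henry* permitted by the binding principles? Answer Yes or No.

Yes

*him* is a pronoun; Principle B requires it to be free in its binding domain — the clause headed by 'reminded'.
— Henry: subject of the matrix clause; c-commands the pronoun but lies outside its binding domain — allowed.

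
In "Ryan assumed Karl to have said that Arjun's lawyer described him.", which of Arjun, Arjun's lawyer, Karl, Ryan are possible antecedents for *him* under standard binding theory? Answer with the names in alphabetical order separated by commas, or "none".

Arjun, Karl, Ryan

*him* is a pronoun; Principle B requires it to be free in its binding domain — the clause headed by 'described'.
— Arjun: possessor inside the subject DP of the clause headed by 'described'; does not c-command the pronoun — Principle B does not apply; allowed.
— Arjun's lawyer: subject of the clause headed by 'described'; c-commands the pronoun within its binding domain — blocked (Principle B).
— Karl: subject of the clause headed by 'said'; c-commands the pronoun but lies outside its binding domain — allowed.
— Ryan: subject of the matrix clause; c-commands the pronoun but lies outside its binding domain — allowed.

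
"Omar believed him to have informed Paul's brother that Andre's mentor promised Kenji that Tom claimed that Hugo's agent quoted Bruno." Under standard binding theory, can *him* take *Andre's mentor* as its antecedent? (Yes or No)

No

*him* is a pronoun; Principle B requires it to be free in its binding domain — the matrix clause.
— Andre's mentor: subject of the clause headed by 'promised'; is c-commanded by the pronoun; coreference would bind this R-expression — blocked (Principle C).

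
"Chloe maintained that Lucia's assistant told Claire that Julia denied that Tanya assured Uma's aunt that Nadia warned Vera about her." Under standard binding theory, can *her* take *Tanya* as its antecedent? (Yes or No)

*her* is a pronoun; Principle B requires it to be free in its binding domain — the clause headed by 'warned'.
— Tanya: subject of the clause headed by 'assured'; c-commands the pronoun but lies outside its binding domain — allowed.

Yes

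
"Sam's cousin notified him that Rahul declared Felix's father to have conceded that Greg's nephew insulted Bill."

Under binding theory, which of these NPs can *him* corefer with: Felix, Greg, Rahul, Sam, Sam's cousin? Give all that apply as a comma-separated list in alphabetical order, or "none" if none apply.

*him* is a pronoun; Principle B requires it to be free in its binding domain — the matrix clause.
— Felix: possessor inside the subject DP of the clause headed by 'conceded'; is c-commanded by the pronoun; coreference would bind this R-expression — blocked (Principle C).
— Greg: possessor inside the subject DP of the clause headed by 'insulted'; is c-commanded by the pronoun; coreference would bind this R-expression — blocked (Principle C).
— Rahul: subject of the clause headed by 'declared'; is c-commanded by the pronoun; coreference would bind this R-expression — blocked (Principle C).
— Sam: possessor inside the subject DP of the matrix clause; does not c-command the pronoun — Principle B does not apply; allowed.
— Sam's cousin: subject of the matrix clause; c-commands the pronoun within its binding domain — blocked (Principle B).

Sam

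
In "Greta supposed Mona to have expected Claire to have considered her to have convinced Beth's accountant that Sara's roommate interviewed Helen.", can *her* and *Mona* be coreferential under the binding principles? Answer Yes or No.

*Mona* is an R-expression; Principle C requires it to be free (not bound by any c-commanding expression).
— her: subject of the clause headed by 'convinced'; the pronoun does not c-command the R-expression — coreference allowed.

Yes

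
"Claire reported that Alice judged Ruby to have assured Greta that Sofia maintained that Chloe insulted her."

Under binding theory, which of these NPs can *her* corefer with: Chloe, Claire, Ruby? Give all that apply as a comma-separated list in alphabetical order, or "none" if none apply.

*her* is a pronoun; Principle B requires it to be free in its binding domain — the clause headed by 'insulted'.
— Chloe: subject of the clause headed by 'insulted'; c-commands the pronoun within its binding domain — blocked (Principle B).
— Claire: subject of the matrix clause; c-commands the pronoun but lies outside its binding domain — allowed.
— Ruby: subject of the clause headed by 'assured'; c-commands the pronoun but lies outside its binding domain — allowed.

Claire, Ruby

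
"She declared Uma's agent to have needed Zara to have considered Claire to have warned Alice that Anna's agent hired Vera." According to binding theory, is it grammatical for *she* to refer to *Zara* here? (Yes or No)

*Zara* is an R-expression; Principle C requires it to be free (not bound by any c-commanding expression).
— she: subject of the matrix clause; the pronoun c-commands the R-expression — coreference blocked (Principle C).

No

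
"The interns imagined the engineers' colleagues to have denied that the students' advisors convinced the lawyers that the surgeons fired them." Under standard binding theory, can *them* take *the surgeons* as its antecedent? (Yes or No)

*them* is a pronoun; Principle B requires it to be free in its binding domain — the clause headed by 'fired'.
— the surgeons: subject of the clause headed by 'fired'; c-commands the pronoun within its binding domain — blocked (Principle B).

No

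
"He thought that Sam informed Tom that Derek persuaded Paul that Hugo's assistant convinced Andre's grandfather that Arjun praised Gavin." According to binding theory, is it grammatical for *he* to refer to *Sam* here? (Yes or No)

No

*Sam* is an R-expression; Principle C requires it to be free (not bound by any c-commanding expression).
— he: subject of the matrix clause; the pronoun c-commands the R-expression — coreference blocked (Principle C).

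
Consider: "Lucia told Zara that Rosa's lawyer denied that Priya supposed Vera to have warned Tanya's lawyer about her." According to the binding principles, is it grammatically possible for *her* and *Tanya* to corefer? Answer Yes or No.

*her* is a pronoun; Principle B requires it to be free in its binding domain — the clause headed by 'warned'.
— Tanya: possessor inside the object DP of the clause headed by 'warned'; does not c-command the pronoun — Principle B does not apply; allowed.

Yes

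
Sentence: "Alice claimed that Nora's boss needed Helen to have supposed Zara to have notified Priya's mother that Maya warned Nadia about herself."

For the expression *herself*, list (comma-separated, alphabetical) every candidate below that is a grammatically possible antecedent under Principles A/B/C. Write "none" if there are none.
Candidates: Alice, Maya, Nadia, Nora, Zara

*herself* is a reflexive; Principle A requires it to be bound within its binding domain — the clause headed by 'warned'.
— Alice: subject of the matrix clause; c-commands the reflexive but lies outside its binding domain — cannot bind it (Principle A).
— Maya: subject of the clause headed by 'warned'; c-commands the reflexive within its binding domain — allowed (Principle A).
— Nadia: object of the clause headed by 'warned'; c-commands the reflexive within its binding domain — allowed (Principle A).
— Nora: possessor inside the subject DP of the clause headed by 'needed'; does not c-command the reflexive — cannot bind it (Principle A).
— Zara: subject of the clause headed by 'notified'; c-commands the reflexive but lies outside its binding domain — cannot bind it (Principle A).

Maya, Nadia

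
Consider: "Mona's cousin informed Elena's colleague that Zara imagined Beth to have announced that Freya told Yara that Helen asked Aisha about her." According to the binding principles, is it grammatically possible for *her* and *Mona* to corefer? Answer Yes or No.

*her* is a pronoun; Principle B requires it to be free in its binding domain — the clause headed by 'asked'.
— Mona: possessor inside the subject DP of the matrix clause; does not c-command the pronoun — Principle B does not apply; allowed.

Yes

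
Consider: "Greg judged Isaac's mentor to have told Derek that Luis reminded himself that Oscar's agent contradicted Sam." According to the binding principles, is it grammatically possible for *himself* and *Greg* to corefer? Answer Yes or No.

No

*himself* is a reflexive; Principle A requires it to be bound within its binding domain — the clause headed by 'reminded'.
— Greg: subject of the matrix clause; c-commands the reflexive but lies outside its binding domain — cannot bind it (Principle A).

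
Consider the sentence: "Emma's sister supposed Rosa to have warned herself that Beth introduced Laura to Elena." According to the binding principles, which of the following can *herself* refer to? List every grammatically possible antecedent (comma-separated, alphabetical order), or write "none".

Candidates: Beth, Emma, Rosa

*herself* is a reflexive; Principle A requires it to be bound within its binding domain — the clause headed by 'warned'.
— Beth: subject of the clause headed by 'introduced'; does not c-command the reflexive — cannot bind it (Principle A).
— Emma: possessor inside the subject DP of the matrix clause; does not c-command the reflexive — cannot bind it (Principle A).
— Rosa: subject of the clause headed by 'warned'; c-commands the reflexive within its binding domain — allowed (Principle A).

Rosa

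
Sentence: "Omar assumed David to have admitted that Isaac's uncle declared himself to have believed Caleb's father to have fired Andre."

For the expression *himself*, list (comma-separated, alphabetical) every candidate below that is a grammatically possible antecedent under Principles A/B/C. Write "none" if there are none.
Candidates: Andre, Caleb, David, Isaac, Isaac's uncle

*himself* is a reflexive; Principle A requires it to be bound within its binding domain — the clause headed by 'declared'.
— Andre: object of the clause headed by 'fired'; does not c-command the reflexive — cannot bind it (Principle A).
— Caleb: possessor inside the subject DP of the clause headed by 'fired'; does not c-command the reflexive — cannot bind it (Principle A).
— David: subject of the clause headed by 'admitted'; c-commands the reflexive but lies outside its binding domain — cannot bind it (Principle A).
— Isaac: possessor inside the subject DP of the clause headed by 'declared'; does not c-command the reflexive — cannot bind it (Principle A).
— Isaac's uncle: subject of the clause headed by 'declared'; c-commands the reflexive within its binding domain — allowed (Principle A).

Isaac's uncle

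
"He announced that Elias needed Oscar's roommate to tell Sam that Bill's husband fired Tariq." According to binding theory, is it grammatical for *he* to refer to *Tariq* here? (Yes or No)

No

*Tariq* is an R-expression; Principle C requires it to be free (not bound by any c-commanding expression).
— he: subject of the matrix clause; the pronoun c-commands the R-expression — coreference blocked (Principle C).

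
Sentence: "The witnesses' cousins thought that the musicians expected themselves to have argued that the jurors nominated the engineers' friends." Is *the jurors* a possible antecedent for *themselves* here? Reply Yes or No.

*themselves* is a reflexive; Principle A requires it to be bound within its binding domain — the clause headed by 'expected'.
— the jurors: subject of the clause headed by 'nominated'; does not c-command the reflexive — cannot bind it (Principle A).

No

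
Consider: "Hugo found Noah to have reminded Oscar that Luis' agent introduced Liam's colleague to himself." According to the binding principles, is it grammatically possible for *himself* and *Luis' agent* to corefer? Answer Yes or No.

*himself* is a reflexive; Principle A requires it to be bound within its binding domain — the clause headed by 'introduced'.
— Luis' agent: subject of the clause headed by 'introduced'; c-commands the reflexive within its binding domain — allowed (Principle A).

Yes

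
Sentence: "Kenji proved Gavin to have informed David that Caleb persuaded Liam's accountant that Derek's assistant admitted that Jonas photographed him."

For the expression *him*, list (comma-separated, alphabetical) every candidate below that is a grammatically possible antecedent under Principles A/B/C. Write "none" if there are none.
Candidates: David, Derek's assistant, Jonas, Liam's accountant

David, Derek's assistant, Liam's accountant

*him* is a pronoun; Principle B requires it to be free in its binding domain — the clause headed by 'photographed'.
— David: object of the clause headed by 'informed'; c-commands the pronoun but lies outside its binding domain — allowed.
— Derek's assistant: subject of the clause headed by 'admitted'; c-commands the pronoun but lies outside its binding domain — allowed.
— Jonas: subject of the clause headed by 'photographed'; c-commands the pronoun within its binding domain — blocked (Principle B).
— Liam's accountant: object of the clause headed by 'persuaded'; c-commands the pronoun but lies outside its binding domain — allowed.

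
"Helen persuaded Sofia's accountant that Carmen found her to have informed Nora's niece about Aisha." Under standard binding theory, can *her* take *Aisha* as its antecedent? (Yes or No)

*her* is a pronoun; Principle B requires it to be free in its binding domain — the clause headed by 'found'.
— Aisha: second object of the clause headed by 'informed'; is c-commanded by the pronoun; coreference would bind this R-expression — blocked (Principle C).

No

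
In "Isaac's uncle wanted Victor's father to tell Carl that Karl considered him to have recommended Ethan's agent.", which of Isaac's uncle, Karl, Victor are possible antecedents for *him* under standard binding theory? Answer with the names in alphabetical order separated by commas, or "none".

Isaac's uncle, Victor

*him* is a pronoun; Principle B requires it to be free in its binding domain — the clause headed by 'considered'.
— Isaac's uncle: subject of the matrix clause; c-commands the pronoun but lies outside its binding domain — allowed.
— Karl: subject of the clause headed by 'considered'; c-commands the pronoun within its binding domain — blocked (Principle B).
— Victor: possessor inside the subject DP of the clause headed by 'tell'; does not c-command the pronoun — Principle B does not apply; allowed.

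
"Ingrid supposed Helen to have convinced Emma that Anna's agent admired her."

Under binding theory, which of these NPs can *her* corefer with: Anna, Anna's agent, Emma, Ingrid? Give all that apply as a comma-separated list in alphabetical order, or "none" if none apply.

*her* is a pronoun; Principle B requires it to be free in its binding domain — the clause headed by 'admired'.
— Anna: possessor inside the subject DP of the clause headed by 'admired'; does not c-command the pronoun — Principle B does not apply; allowed.
— Anna's agent: subject of the clause headed by 'admired'; c-commands the pronoun within its binding domain — blocked (Principle B).
— Emma: object of the clause headed by 'convinced'; c-commands the pronoun but lies outside its binding domain — allowed.
— Ingrid: subject of the matrix clause; c-commands the pronoun but lies outside its binding domain — allowed.

Anna, Emma, Ingrid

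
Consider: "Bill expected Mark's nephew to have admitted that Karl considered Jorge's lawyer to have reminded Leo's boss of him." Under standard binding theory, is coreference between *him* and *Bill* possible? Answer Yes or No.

*Bill* is an R-expression; Principle C requires it to be free (not bound by any c-commanding expression).
— him: second object of the clause headed by 'reminded'; the pronoun does not c-command the R-expression — coreference allowed.

Yes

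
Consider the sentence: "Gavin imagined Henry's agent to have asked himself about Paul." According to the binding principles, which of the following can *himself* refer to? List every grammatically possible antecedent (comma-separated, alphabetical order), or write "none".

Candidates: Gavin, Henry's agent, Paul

*himself* is a reflexive; Principle A requires it to be bound within its binding domain — the clause headed by 'asked'.
— Gavin: subject of the matrix clause; c-commands the reflexive but lies outside its binding domain — cannot bind it (Principle A).
— Henry's agent: subject of the clause headed by 'asked'; c-commands the reflexive within its binding domain — allowed (Principle A).
— Paul: second object of the clause headed by 'asked'; does not c-command the reflexive — cannot bind it (Principle A).

Henry's agent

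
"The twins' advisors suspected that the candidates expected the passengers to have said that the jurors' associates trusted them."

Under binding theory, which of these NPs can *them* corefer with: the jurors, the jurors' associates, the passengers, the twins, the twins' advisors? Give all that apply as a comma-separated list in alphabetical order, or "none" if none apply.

the jurors, the passengers, the twins, the twins' advisors

*them* is a pronoun; Principle B requires it to be free in its binding domain — the clause headed by 'trusted'.
— the jurors: possessor inside the subject DP of the clause headed by 'trusted'; does not c-command the pronoun — Principle B does not apply; allowed.
— the jurors' associates: subject of the clause headed by 'trusted'; c-commands the pronoun within its binding domain — blocked (Principle B).
— the passengers: subject of the clause headed by 'said'; c-commands the pronoun but lies outside its binding domain — allowed.
— the twins: possessor inside the subject DP of the matrix clause; does not c-command the pronoun — Principle B does not apply; allowed.
— the twins' advisors: subject of the matrix clause; c-commands the pronoun but lies outside its binding domain — allowed.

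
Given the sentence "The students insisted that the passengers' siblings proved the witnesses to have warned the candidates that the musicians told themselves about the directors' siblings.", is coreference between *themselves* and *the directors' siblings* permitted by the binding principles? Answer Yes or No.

No

*themselves* is a reflexive; Principle A requires it to be bound within its binding domain — the clause headed by 'told'.
— the directors' siblings: second object of the clause headed by 'told'; does not c-command the reflexive — cannot bind it (Principle A).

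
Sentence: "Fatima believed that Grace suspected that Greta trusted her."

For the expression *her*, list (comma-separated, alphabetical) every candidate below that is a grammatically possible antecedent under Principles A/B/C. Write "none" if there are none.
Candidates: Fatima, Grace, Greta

*her* is a pronoun; Principle B requires it to be free in its binding domain — the clause headed by 'trusted'.
— Fatima: subject of the matrix clause; c-commands the pronoun but lies outside its binding domain — allowed.
— Grace: subject of the clause headed by 'suspected'; c-commands the pronoun but lies outside its binding domain — allowed.
— Greta: subject of the clause headed by 'trusted'; c-commands the pronoun within its binding domain — blocked (Principle B).

Fatima, Grace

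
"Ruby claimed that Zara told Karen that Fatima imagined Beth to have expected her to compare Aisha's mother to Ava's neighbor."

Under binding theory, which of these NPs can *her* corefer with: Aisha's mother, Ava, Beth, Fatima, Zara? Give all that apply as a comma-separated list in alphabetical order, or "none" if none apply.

Fatima, Zara

*her* is a pronoun; Principle B requires it to be free in its binding domain — the clause headed by 'expected'.
— Aisha's mother: object of the clause headed by 'compare'; is c-commanded by the pronoun; coreference would bind this R-expression — blocked (Principle C).
— Ava: possessor inside the second object DP of the clause headed by 'compare'; is c-commanded by the pronoun; coreference would bind this R-expression — blocked (Principle C).
— Beth: subject of the clause headed by 'expected'; c-commands the pronoun within its binding domain — blocked (Principle B).
— Fatima: subject of the clause headed by 'imagined'; c-commands the pronoun but lies outside its binding domain — allowed.
— Zara: subject of the clause headed by 'told'; c-commands the pronoun but lies outside its binding domain — allowed.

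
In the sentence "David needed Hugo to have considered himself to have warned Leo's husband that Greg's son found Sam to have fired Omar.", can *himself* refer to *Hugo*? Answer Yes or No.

Yes

*himself* is a reflexive; Principle A requires it to be bound within its binding domain — the clause headed by 'considered'.
— Hugo: subject of the clause headed by 'considered'; c-commands the reflexive within its binding domain — allowed (Principle A).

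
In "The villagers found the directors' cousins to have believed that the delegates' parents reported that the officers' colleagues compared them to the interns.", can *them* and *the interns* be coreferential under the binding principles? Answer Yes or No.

*the interns* is an R-expression; Principle C requires it to be free (not bound by any c-commanding expression).
— them: object of the clause headed by 'compared'; the pronoun c-commands the R-expression — coreference blocked (Principle C).

No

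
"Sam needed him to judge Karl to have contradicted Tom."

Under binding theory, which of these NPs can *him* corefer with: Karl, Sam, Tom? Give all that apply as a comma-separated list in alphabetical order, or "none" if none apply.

*him* is a pronoun; Principle B requires it to be free in its binding domain — the matrix clause.
— Karl: subject of the clause headed by 'contradicted'; is c-commanded by the pronoun; coreference would bind this R-expression — blocked (Principle C).
— Sam: subject of the matrix clause; c-commands the pronoun within its binding domain — blocked (Principle B).
— Tom: object of the clause headed by 'contradicted'; is c-commanded by the pronoun; coreference would bind this R-expression — blocked (Principle C).

none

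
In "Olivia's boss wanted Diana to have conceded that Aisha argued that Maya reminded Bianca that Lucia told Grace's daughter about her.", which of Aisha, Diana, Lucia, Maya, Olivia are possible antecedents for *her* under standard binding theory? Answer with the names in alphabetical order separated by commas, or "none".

Aisha, Diana, Maya, Olivia

*her* is a pronoun; Principle B requires it to be free in its binding domain — the clause headed by 'told'.
— Aisha: subject of the clause headed by 'argued'; c-commands the pronoun but lies outside its binding domain — allowed.
— Diana: subject of the clause headed by 'conceded'; c-commands the pronoun but lies outside its binding domain — allowed.
— Lucia: subject of the clause headed by 'told'; c-commands the pronoun within its binding domain — blocked (Principle B).
— Maya: subject of the clause headed by 'reminded'; c-commands the pronoun but lies outside its binding domain — allowed.
— Olivia: possessor inside the subject DP of the matrix clause; does not c-command the pronoun — Principle B does not apply; allowed.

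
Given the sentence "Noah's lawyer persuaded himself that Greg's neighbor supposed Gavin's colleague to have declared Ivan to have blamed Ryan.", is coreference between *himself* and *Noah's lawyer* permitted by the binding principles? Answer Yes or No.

Yes

*himself* is a reflexive; Principle A requires it to be bound within its binding domain — the matrix clause.
— Noah's lawyer: subject of the matrix clause; c-commands the reflexive within its binding domain — allowed (Principle A).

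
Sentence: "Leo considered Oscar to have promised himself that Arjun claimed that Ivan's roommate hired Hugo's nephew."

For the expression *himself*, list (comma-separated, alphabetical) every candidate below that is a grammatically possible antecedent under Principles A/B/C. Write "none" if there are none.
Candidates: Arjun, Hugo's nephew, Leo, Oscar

Oscar

*himself* is a reflexive; Principle A requires it to be bound within its binding domain — the clause headed by 'promised'.
— Arjun: subject of the clause headed by 'claimed'; does not c-command the reflexive — cannot bind it (Principle A).
— Hugo's nephew: object of the clause headed by 'hired'; does not c-command the reflexive — cannot bind it (Principle A).
— Leo: subject of the matrix clause; c-commands the reflexive but lies outside its binding domain — cannot bind it (Principle A).
— Oscar: subject of the clause headed by 'promised'; c-commands the reflexive within its binding domain — allowed (Principle A).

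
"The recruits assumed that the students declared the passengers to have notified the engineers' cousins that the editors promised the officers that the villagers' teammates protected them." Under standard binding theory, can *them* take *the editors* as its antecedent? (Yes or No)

Yes

*them* is a pronoun; Principle B requires it to be free in its binding domain — the clause headed by 'protected'.
— the editors: subject of the clause headed by 'promised'; c-commands the pronoun but lies outside its binding domain — allowed.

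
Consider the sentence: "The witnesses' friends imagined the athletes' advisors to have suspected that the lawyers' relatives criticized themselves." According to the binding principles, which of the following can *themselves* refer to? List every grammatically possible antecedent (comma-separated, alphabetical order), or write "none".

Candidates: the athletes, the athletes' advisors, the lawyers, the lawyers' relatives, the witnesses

*themselves* is a reflexive; Principle A requires it to be bound within its binding domain — the clause headed by 'criticized'.
— the athletes: possessor inside the subject DP of the clause headed by 'suspected'; does not c-command the reflexive — cannot bind it (Principle A).
— the athletes' advisors: subject of the clause headed by 'suspected'; c-commands the reflexive but lies outside its binding domain — cannot bind it (Principle A).
— the lawyers: possessor inside the subject DP of the clause headed by 'criticized'; does not c-command the reflexive — cannot bind it (Principle A).
— the lawyers' relatives: subject of the clause headed by 'criticized'; c-commands the reflexive within its binding domain — allowed (Principle A).
— the witnesses: possessor inside the subject DP of the matrix clause; does not c-command the reflexive — cannot bind it (Principle A).

the lawyers' relatives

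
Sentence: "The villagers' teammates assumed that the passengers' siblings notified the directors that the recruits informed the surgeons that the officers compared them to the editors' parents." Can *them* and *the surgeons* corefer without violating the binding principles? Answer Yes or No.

Yes

*the surgeons* is an R-expression; Principle C requires it to be free (not bound by any c-commanding expression).
— them: object of the clause headed by 'compared'; the pronoun does not c-command the R-expression — coreference allowed.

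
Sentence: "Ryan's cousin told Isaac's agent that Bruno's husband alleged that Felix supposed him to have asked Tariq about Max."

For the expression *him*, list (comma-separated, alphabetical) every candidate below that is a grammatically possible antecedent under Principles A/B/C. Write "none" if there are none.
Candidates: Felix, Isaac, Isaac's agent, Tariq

Isaac, Isaac's agent

*him* is a pronoun; Principle B requires it to be free in its binding domain — the clause headed by 'supposed'.
— Felix: subject of the clause headed by 'supposed'; c-commands the pronoun within its binding domain — blocked (Principle B).
— Isaac: possessor inside the object DP of the matrix clause; does not c-command the pronoun — Principle B does not apply; allowed.
— Isaac's agent: object of the matrix clause; c-commands the pronoun but lies outside its binding domain — allowed.
— Tariq: object of the clause headed by 'asked'; is c-commanded by the pronoun; coreference would bind this R-expression — blocked (Principle C).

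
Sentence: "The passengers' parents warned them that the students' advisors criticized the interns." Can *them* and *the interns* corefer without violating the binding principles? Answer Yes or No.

No

*the interns* is an R-expression; Principle C requires it to be free (not bound by any c-commanding expression).
— them: object of the matrix clause; the pronoun c-commands the R-expression — coreference blocked (Principle C).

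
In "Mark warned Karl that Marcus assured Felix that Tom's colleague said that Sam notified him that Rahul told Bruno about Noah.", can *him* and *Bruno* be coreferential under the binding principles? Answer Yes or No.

*Bruno* is an R-expression; Principle C requires it to be free (not bound by any c-commanding expression).
— him: object of the clause headed by 'notified'; the pronoun c-commands the R-expression — coreference blocked (Principle C).

No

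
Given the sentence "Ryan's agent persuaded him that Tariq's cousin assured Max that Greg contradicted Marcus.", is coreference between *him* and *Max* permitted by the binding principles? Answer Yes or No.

No

*him* is a pronoun; Principle B requires it to be free in its binding domain — the matrix clause.
— Max: object of the clause headed by 'assured'; is c-commanded by the pronoun; coreference would bind this R-expression — blocked (Principle C).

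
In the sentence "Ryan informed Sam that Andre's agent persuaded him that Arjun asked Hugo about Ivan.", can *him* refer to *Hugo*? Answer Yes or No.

*him* is a pronoun; Principle B requires it to be free in its binding domain — the clause headed by 'persuaded'.
— Hugo: object of the clause headed by 'asked'; is c-commanded by the pronoun; coreference would bind this R-expression — blocked (Principle C).

No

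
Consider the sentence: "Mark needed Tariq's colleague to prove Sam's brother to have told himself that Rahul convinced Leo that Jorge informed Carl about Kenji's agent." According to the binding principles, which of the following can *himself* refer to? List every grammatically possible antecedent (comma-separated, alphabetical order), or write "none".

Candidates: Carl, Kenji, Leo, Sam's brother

Sam's brother

*himself* is a reflexive; Principle A requires it to be bound within its binding domain — the clause headed by 'told'.
— Carl: object of the clause headed by 'informed'; does not c-command the reflexive — cannot bind it (Principle A).
— Kenji: possessor inside the second object DP of the clause headed by 'informed'; does not c-command the reflexive — cannot bind it (Principle A).
— Leo: object of the clause headed by 'convinced'; does not c-command the reflexive — cannot bind it (Principle A).
— Sam's brother: subject of the clause headed by 'told'; c-commands the reflexive within its binding domain — allowed (Principle A).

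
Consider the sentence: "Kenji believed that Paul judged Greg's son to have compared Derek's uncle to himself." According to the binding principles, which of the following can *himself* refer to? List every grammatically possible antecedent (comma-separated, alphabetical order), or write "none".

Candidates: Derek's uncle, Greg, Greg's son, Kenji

*himself* is a reflexive; Principle A requires it to be bound within its binding domain — the clause headed by 'compared'.
— Derek's uncle: object of the clause headed by 'compared'; c-commands the reflexive within its binding domain — allowed (Principle A).
— Greg: possessor inside the subject DP of the clause headed by 'compared'; does not c-command the reflexive — cannot bind it (Principle A).
— Greg's son: subject of the clause headed by 'compared'; c-commands the reflexive within its binding domain — allowed (Principle A).
— Kenji: subject of the matrix clause; c-commands the reflexive but lies outside its binding domain — cannot bind it (Principle A).

Derek's uncle, Greg's son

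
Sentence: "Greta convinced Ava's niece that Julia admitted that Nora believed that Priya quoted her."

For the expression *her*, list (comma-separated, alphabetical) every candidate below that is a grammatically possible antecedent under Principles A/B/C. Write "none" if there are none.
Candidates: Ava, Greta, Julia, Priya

Ava, Greta, Julia

*her* is a pronoun; Principle B requires it to be free in its binding domain — the clause headed by 'quoted'.
— Ava: possessor inside the object DP of the matrix clause; does not c-command the pronoun — Principle B does not apply; allowed.
— Greta: subject of the matrix clause; c-commands the pronoun but lies outside its binding domain — allowed.
— Julia: subject of the clause headed by 'admitted'; c-commands the pronoun but lies outside its binding domain — allowed.
— Priya: subject of the clause headed by 'quoted'; c-commands the pronoun within its binding domain — blocked (Principle B).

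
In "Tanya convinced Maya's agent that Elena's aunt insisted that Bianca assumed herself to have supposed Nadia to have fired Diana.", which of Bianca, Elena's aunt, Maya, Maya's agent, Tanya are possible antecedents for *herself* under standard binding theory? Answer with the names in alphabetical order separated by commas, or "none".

*herself* is a reflexive; Principle A requires it to be bound within its binding domain — the clause headed by 'assumed'.
— Bianca: subject of the clause headed by 'assumed'; c-commands the reflexive within its binding domain — allowed (Principle A).
— Elena's aunt: subject of the clause headed by 'insisted'; c-commands the reflexive but lies outside its binding domain — cannot bind it (Principle A).
— Maya: possessor inside the object DP of the matrix clause; does not c-command the reflexive — cannot bind it (Principle A).
— Maya's agent: object of the matrix clause; c-commands the reflexive but lies outside its binding domain — cannot bind it (Principle A).
— Tanya: subject of the matrix clause; c-commands the reflexive but lies outside its binding domain — cannot bind it (Principle A).

Bianca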